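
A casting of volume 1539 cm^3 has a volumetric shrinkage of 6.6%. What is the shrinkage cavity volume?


Formula: V_shrink = V_casting * shrinkage_pct / 100
V_shrink = 1539 cm^3 * 6.6 / 100 = 101.5740 cm^3

101.5740 cm^3


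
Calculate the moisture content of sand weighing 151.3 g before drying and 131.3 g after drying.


Formula: MC = (W_wet - W_dry) / W_wet * 100
Water mass = 151.3 - 131.3 = 20.0 g
MC = 20.0 / 151.3 * 100 = 13.2188%

13.2188%


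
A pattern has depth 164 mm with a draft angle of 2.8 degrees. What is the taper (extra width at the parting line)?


Formula: taper = depth * tan(draft_angle)
tan(2.8 deg) = 0.0489082
taper = 164 mm * 0.0489082 = 8.0209 mm


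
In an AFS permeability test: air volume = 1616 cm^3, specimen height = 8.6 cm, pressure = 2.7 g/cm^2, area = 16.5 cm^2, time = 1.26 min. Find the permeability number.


Formula: Permeability Number P = (V * H) / (p * A * t)
Numerator: V * H = 1616 * 8.6 = 13897.6
Denominator: p * A * t = 2.7 * 16.5 * 1.26 = 56.133
P = 13897.6 / 56.133 = 247.5834

Final answer: 247.5834


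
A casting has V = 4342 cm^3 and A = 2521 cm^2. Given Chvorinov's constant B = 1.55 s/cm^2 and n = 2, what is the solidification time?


Formula: t_s = B * (V/A)^n  (Chvorinov's rule, n=2)
Modulus M = V/A = 4342/2521 = 1.722332 cm
M^2 = 1.722332^2 = 2.966428 cm^2
t_s = 1.55 * 2.966428 = 4.5980 s

4.5980 s


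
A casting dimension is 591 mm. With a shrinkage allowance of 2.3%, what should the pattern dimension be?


Formula: L_pattern = L_casting * (1 + shrinkage_rate/100)
Shrinkage factor = 1 + 2.3/100 = 1.023
L_pattern = 591 mm * 1.023 = 604.5930 mm

Answer: 604.5930 mm


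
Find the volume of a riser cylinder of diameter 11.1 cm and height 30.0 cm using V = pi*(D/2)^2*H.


Formula: V = pi * (D/2)^2 * H  (cylinder volume)
Radius = D/2 = 11.1/2 = 5.55 cm
V = pi * 5.55^2 * 30.0 = 2903.0672 cm^3


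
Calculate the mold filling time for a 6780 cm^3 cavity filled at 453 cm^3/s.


Formula: t_fill = V_mold / Q_flow
t = 6780 cm^3 / 453 cm^3/s = 14.9669 s

Final answer: 14.9669 s


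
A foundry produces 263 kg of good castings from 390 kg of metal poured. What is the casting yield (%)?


Formula: Casting Yield = (W_good / W_total) * 100
Yield = (263 kg / 390 kg) * 100 = 67.4359%


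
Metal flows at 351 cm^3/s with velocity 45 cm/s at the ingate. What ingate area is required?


Formula: A_ingate = Q / v  (continuity equation)
A = 351 cm^3/s / 45 cm/s = 7.8000 cm^2

Answer: 7.8000 cm^2


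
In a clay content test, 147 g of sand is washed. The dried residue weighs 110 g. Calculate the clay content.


Formula: Clay% = (W_total - W_washed) / W_total * 100
Clay mass = 147 - 110 = 37 g
Clay% = 37 / 147 * 100 = 25.1701%


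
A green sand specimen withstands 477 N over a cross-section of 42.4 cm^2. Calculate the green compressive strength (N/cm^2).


Formula: Compressive Strength = Force / Area
Strength = 477 N / 42.4 cm^2 = 11.2500 N/cm^2

11.2500 N/cm^2


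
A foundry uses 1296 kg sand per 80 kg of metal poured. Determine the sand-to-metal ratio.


Formula: Sand-to-Metal Ratio = W_sand / W_metal
Ratio = 1296 kg / 80 kg = 16.2000

16.2000


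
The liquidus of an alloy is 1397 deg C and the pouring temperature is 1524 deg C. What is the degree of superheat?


Formula: Superheat = T_pour - T_melt
Superheat = 1524 - 1397 = 127 deg C

Final answer: 127 deg C


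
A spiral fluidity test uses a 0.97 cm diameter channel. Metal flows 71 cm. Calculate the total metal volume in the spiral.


Formula: V = pi * (d/2)^2 * L  (cylinder volume)
Radius = 0.97/2 = 0.485 cm
V = pi * 0.485^2 * 71 = 52.4677 cm^3

Answer: 52.4677 cm^3


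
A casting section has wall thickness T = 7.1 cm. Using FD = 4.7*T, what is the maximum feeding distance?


Formula: FD = 4.7 * T  (riser feeding-distance rule)
FD = 4.7 * 7.1 cm = 33.3700 cm

Final answer: 33.3700 cm


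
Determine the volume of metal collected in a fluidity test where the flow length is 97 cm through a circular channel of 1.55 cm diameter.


Formula: V = pi * (d/2)^2 * L  (cylinder volume)
Radius = 1.55/2 = 0.775 cm
V = pi * 0.775^2 * 97 = 183.0312 cm^3


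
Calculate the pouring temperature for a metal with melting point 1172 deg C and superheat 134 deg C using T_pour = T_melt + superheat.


Formula: T_pour = T_melt + Superheat
T_pour = 1172 + 134 = 1306 deg C

Answer: 1306 deg C


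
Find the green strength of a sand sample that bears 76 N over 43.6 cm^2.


Formula: Compressive Strength = Force / Area
Strength = 76 N / 43.6 cm^2 = 1.7431 N/cm^2

1.7431 N/cm^2


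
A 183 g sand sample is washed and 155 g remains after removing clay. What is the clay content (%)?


Formula: Clay% = (W_total - W_washed) / W_total * 100
Clay mass = 183 - 155 = 28 g
Clay% = 28 / 183 * 100 = 15.3005%

15.3005%


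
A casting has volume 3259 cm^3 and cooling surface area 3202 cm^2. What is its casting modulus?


Formula: Casting Modulus M = V / A
M = 3259 cm^3 / 3202 cm^2 = 1.0178 cm

1.0178 cm


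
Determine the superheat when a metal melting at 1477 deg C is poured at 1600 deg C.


Formula: Superheat = T_pour - T_melt
Superheat = 1600 - 1477 = 123 deg C

123 deg C


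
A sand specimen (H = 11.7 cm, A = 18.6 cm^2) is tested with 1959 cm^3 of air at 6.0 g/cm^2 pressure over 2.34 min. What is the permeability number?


Formula: Permeability Number P = (V * H) / (p * A * t)
Numerator: V * H = 1959 * 11.7 = 22920.3
Denominator: p * A * t = 6.0 * 18.6 * 2.34 = 261.144
P = 22920.3 / 261.144 = 87.7688

87.7688


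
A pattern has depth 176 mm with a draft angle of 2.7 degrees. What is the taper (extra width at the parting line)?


Formula: taper = depth * tan(draft_angle)
tan(2.7 deg) = 0.0471588
taper = 176 mm * 0.0471588 = 8.2999 mm

Final answer: 8.2999 mm


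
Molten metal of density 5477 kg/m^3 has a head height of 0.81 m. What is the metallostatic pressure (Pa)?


Formula: P = rho * g * h
rho * g = 5477 * 9.81 = 53729.37 N/m^3
P = 53729.37 * 0.81 = 43520.7897 Pa

43520.7897 Pa


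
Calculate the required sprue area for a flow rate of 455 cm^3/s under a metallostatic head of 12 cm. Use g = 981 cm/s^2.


Formula: v = sqrt(2*g*h), A = Q/v
Velocity: v = sqrt(2 * 981 * 12) = sqrt(23544) = 153.4405 cm/s
Sprue area: A = Q / v = 455 / 153.4405 = 2.9653 cm^2

Answer: 2.9653 cm^2


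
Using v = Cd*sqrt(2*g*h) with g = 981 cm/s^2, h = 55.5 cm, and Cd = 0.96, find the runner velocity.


Formula: v = Cd * sqrt(2 * g * h)  (Torricelli with discharge coefficient)
2*g*h = 2 * 981 * 55.5 = 108891.0 cm^2/s^2
sqrt(108891.0) = 329.98636 cm/s
v = 0.96 * 329.98636 = 316.7869 cm/s


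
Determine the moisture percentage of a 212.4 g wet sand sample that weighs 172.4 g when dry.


Formula: MC = (W_wet - W_dry) / W_wet * 100
Water mass = 212.4 - 172.4 = 40.0 g
MC = 40.0 / 212.4 * 100 = 18.8324%


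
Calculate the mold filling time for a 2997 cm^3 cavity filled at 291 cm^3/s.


Formula: t_fill = V_mold / Q_flow
t = 2997 cm^3 / 291 cm^3/s = 10.2990 s

Final answer: 10.2990 s


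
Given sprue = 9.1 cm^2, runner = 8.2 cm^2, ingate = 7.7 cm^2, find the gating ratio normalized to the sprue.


Sprue:Runner:Ingate = 1 : 8.2/9.1 : 7.7/9.1 = 1:0.90:0.85


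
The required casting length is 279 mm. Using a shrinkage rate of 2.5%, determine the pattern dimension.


Formula: L_pattern = L_casting * (1 + shrinkage_rate/100)
Shrinkage factor = 1 + 2.5/100 = 1.025
L_pattern = 279 mm * 1.025 = 285.9750 mm


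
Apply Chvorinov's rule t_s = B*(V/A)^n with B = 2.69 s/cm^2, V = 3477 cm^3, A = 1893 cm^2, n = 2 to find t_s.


Formula: t_s = B * (V/A)^n  (Chvorinov's rule, n=2)
Modulus M = V/A = 3477/1893 = 1.836767 cm
M^2 = 1.836767^2 = 3.373713 cm^2
t_s = 2.69 * 3.373713 = 9.0753 s

Answer: 9.0753 s


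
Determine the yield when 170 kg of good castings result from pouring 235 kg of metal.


Formula: Casting Yield = (W_good / W_total) * 100
Yield = (170 kg / 235 kg) * 100 = 72.3404%

Answer: 72.3404%


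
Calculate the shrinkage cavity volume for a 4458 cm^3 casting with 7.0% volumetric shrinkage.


Formula: V_shrink = V_casting * shrinkage_pct / 100
V_shrink = 4458 cm^3 * 7.0 / 100 = 312.0600 cm^3

Answer: 312.0600 cm^3


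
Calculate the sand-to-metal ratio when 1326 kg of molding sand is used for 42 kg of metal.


Formula: Sand-to-Metal Ratio = W_sand / W_metal
Ratio = 1326 kg / 42 kg = 31.5714

31.5714


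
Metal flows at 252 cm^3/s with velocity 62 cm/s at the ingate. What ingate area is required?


Formula: A_ingate = Q / v  (continuity equation)
A = 252 cm^3/s / 62 cm/s = 4.0645 cm^2


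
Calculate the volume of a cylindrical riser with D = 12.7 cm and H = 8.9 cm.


Formula: V = pi * (D/2)^2 * H  (cylinder volume)
Radius = D/2 = 12.7/2 = 6.35 cm
V = pi * 6.35^2 * 8.9 = 1127.4241 cm^3

Answer: 1127.4241 cm^3


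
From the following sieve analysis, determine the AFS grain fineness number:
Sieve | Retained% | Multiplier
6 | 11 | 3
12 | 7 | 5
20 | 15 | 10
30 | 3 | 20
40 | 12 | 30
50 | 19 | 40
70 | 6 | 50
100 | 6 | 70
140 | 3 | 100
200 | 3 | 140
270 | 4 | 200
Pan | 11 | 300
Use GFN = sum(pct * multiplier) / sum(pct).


Formula: GFN = sum(pct * multiplier) / sum(pct)
sum(pct * multiplier) = 6938
sum(pct) = 100
GFN = 6938 / 100 = 69.38

Final answer: 69.38


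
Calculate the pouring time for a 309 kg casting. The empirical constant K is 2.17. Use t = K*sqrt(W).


Formula: t = K * sqrt(W)
sqrt(W) = sqrt(309) = 17.57840
t = 2.17 * 17.57840 = 38.1451 s

Final answer: 38.1451 s


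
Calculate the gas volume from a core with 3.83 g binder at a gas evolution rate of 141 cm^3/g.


Formula: V_gas = W_binder * gas_evolution_rate
V = 3.83 g * 141 cm^3/g = 540.0300 cm^3

540.0300 cm^3


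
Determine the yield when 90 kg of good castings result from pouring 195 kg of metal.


Formula: Casting Yield = (W_good / W_total) * 100
Yield = (90 kg / 195 kg) * 100 = 46.1538%

Final answer: 46.1538%


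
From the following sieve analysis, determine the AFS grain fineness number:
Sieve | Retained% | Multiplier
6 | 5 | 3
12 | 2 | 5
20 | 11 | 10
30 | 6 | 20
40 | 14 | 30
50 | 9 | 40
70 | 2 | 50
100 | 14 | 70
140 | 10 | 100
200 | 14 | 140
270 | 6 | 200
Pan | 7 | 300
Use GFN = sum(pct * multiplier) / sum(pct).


Formula: GFN = sum(pct * multiplier) / sum(pct)
sum(pct * multiplier) = 8375
sum(pct) = 100
GFN = 8375 / 100 = 83.75

83.75


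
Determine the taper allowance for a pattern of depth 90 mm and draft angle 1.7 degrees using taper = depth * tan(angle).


Formula: taper = depth * tan(draft_angle)
tan(1.7 deg) = 0.0296793
taper = 90 mm * 0.0296793 = 2.6711 mm


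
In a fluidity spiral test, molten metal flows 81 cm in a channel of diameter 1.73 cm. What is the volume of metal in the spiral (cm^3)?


Formula: V = pi * (d/2)^2 * L  (cylinder volume)
Radius = 1.73/2 = 0.865 cm
V = pi * 0.865^2 * 81 = 190.4001 cm^3

Answer: 190.4001 cm^3


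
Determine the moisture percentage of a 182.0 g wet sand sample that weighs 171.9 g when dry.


Formula: MC = (W_wet - W_dry) / W_wet * 100
Water mass = 182.0 - 171.9 = 10.1 g
MC = 10.1 / 182.0 * 100 = 5.5495%


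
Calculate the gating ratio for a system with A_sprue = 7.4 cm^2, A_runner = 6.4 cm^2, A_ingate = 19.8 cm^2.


Sprue:Runner:Ingate = 1 : 6.4/7.4 : 19.8/7.4 = 1:0.86:2.68


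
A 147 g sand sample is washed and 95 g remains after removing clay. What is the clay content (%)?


Formula: Clay% = (W_total - W_washed) / W_total * 100
Clay mass = 147 - 95 = 52 g
Clay% = 52 / 147 * 100 = 35.3741%

35.3741%


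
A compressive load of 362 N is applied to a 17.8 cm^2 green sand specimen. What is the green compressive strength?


Formula: Compressive Strength = Force / Area
Strength = 362 N / 17.8 cm^2 = 20.3371 N/cm^2

20.3371 N/cm^2


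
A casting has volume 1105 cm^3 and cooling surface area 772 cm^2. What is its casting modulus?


Formula: Casting Modulus M = V / A
M = 1105 cm^3 / 772 cm^2 = 1.4313 cm

1.4313 cm


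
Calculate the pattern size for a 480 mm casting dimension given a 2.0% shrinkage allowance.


Formula: L_pattern = L_casting * (1 + shrinkage_rate/100)
Shrinkage factor = 1 + 2.0/100 = 1.02
L_pattern = 480 mm * 1.02 = 489.6000 mm

Final answer: 489.6000 mm


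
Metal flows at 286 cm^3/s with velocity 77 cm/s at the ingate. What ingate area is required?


Formula: A_ingate = Q / v  (continuity equation)
A = 286 cm^3/s / 77 cm/s = 3.7143 cm^2

Answer: 3.7143 cm^2


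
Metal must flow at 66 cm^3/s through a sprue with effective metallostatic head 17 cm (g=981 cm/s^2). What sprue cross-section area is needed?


Formula: v = sqrt(2*g*h), A = Q/v
Velocity: v = sqrt(2 * 981 * 17) = sqrt(33354) = 182.6308 cm/s
Sprue area: A = Q / v = 66 / 182.6308 = 0.3614 cm^2


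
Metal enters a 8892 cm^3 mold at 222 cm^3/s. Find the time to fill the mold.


Formula: t_fill = V_mold / Q_flow
t = 8892 cm^3 / 222 cm^3/s = 40.0541 s

Answer: 40.0541 s


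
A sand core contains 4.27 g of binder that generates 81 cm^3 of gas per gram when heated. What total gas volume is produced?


Formula: V_gas = W_binder * gas_evolution_rate
V = 4.27 g * 81 cm^3/g = 345.8700 cm^3

Answer: 345.8700 cm^3


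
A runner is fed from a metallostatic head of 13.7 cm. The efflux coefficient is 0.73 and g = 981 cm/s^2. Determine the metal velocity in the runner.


Formula: v = Cd * sqrt(2 * g * h)  (Torricelli with discharge coefficient)
2*g*h = 2 * 981 * 13.7 = 26879.4 cm^2/s^2
sqrt(26879.4) = 163.94938 cm/s
v = 0.73 * 163.94938 = 119.6830 cm/s


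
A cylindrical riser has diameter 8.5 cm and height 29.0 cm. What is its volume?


Formula: V = pi * (D/2)^2 * H  (cylinder volume)
Radius = D/2 = 8.5/2 = 4.25 cm
V = pi * 4.25^2 * 29.0 = 1645.6055 cm^3

Final answer: 1645.6055 cm^3


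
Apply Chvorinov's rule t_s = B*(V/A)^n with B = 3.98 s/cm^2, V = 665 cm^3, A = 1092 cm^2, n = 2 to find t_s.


Formula: t_s = B * (V/A)^n  (Chvorinov's rule, n=2)
Modulus M = V/A = 665/1092 = 0.608974 cm
M^2 = 0.608974^2 = 0.370849 cm^2
t_s = 3.98 * 0.370849 = 1.4760 s

1.4760 s


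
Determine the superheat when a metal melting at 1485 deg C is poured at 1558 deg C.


Formula: Superheat = T_pour - T_melt
Superheat = 1558 - 1485 = 73 deg C

Final answer: 73 deg C


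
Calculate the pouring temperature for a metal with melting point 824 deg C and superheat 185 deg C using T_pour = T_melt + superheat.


Formula: T_pour = T_melt + Superheat
T_pour = 824 + 185 = 1009 deg C

Answer: 1009 deg C


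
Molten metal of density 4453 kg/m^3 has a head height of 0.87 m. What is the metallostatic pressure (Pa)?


Formula: P = rho * g * h
rho * g = 4453 * 9.81 = 43683.93 N/m^3
P = 43683.93 * 0.87 = 38005.0191 Pa

Answer: 38005.0191 Pa


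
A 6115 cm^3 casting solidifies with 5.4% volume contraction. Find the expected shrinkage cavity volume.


Formula: V_shrink = V_casting * shrinkage_pct / 100
V_shrink = 6115 cm^3 * 5.4 / 100 = 330.2100 cm^3

Final answer: 330.2100 cm^3


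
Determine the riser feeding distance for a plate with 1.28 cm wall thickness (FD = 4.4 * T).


Formula: FD = 4.4 * T  (riser feeding-distance rule)
FD = 4.4 * 1.28 cm = 5.6320 cm

Answer: 5.6320 cm


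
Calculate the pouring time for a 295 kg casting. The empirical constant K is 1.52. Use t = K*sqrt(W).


Formula: t = K * sqrt(W)
sqrt(W) = sqrt(295) = 17.17556
t = 1.52 * 17.17556 = 26.1069 s

Final answer: 26.1069 s


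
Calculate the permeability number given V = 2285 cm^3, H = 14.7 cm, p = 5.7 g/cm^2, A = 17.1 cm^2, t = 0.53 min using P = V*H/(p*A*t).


Formula: Permeability Number P = (V * H) / (p * A * t)
Numerator: V * H = 2285 * 14.7 = 33589.5
Denominator: p * A * t = 5.7 * 17.1 * 0.53 = 51.6591
P = 33589.5 / 51.6591 = 650.2146

Answer: 650.2146


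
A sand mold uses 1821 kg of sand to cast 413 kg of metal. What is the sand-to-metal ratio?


Formula: Sand-to-Metal Ratio = W_sand / W_metal
Ratio = 1821 kg / 413 kg = 4.4092

Answer: 4.4092


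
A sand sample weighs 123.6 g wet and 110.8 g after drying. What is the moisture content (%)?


Formula: MC = (W_wet - W_dry) / W_wet * 100
Water mass = 123.6 - 110.8 = 12.8 g
MC = 12.8 / 123.6 * 100 = 10.3560%

Final answer: 10.3560%


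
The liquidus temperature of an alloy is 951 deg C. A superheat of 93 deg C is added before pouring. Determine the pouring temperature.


Formula: T_pour = T_melt + Superheat
T_pour = 951 + 93 = 1044 deg C


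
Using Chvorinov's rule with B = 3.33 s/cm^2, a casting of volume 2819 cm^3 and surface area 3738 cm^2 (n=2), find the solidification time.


Formula: t_s = B * (V/A)^n  (Chvorinov's rule, n=2)
Modulus M = V/A = 2819/3738 = 0.754147 cm
M^2 = 0.754147^2 = 0.568738 cm^2
t_s = 3.33 * 0.568738 = 1.8939 s

1.8939 s


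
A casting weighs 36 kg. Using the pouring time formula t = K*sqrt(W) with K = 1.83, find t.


Formula: t = K * sqrt(W)
sqrt(W) = sqrt(36) = 6.00000
t = 1.83 * 6.00000 = 10.9800 s

Final answer: 10.9800 s


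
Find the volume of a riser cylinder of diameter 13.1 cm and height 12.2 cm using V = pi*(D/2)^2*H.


Formula: V = pi * (D/2)^2 * H  (cylinder volume)
Radius = D/2 = 13.1/2 = 6.55 cm
V = pi * 6.55^2 * 12.2 = 1644.3426 cm^3

Answer: 1644.3426 cm^3


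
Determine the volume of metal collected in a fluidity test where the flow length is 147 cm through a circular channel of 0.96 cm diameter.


Formula: V = pi * (d/2)^2 * L  (cylinder volume)
Radius = 0.96/2 = 0.48 cm
V = pi * 0.48^2 * 147 = 106.4020 cm^3


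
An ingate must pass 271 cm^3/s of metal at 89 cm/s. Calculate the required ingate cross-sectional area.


Formula: A_ingate = Q / v  (continuity equation)
A = 271 cm^3/s / 89 cm/s = 3.0449 cm^2

3.0449 cm^2


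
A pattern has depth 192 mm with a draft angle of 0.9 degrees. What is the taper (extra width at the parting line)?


Formula: taper = depth * tan(draft_angle)
tan(0.9 deg) = 0.0157093
taper = 192 mm * 0.0157093 = 3.0162 mm

3.0162 mm


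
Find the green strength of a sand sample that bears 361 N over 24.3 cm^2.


Formula: Compressive Strength = Force / Area
Strength = 361 N / 24.3 cm^2 = 14.8560 N/cm^2

Final answer: 14.8560 N/cm^2


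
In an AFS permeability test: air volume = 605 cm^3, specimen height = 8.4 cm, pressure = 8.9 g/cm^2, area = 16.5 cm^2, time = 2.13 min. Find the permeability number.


Formula: Permeability Number P = (V * H) / (p * A * t)
Numerator: V * H = 605 * 8.4 = 5082.0
Denominator: p * A * t = 8.9 * 16.5 * 2.13 = 312.7905
P = 5082.0 / 312.7905 = 16.2473


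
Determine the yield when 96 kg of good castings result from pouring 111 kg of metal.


Formula: Casting Yield = (W_good / W_total) * 100
Yield = (96 kg / 111 kg) * 100 = 86.4865%


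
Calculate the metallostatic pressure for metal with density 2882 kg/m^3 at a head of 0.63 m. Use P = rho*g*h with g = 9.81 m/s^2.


Formula: P = rho * g * h
rho * g = 2882 * 9.81 = 28272.42 N/m^3
P = 28272.42 * 0.63 = 17811.6246 Pa

Final answer: 17811.6246 Pa


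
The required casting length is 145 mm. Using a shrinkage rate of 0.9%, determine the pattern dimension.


Formula: L_pattern = L_casting * (1 + shrinkage_rate/100)
Shrinkage factor = 1 + 0.9/100 = 1.009
L_pattern = 145 mm * 1.009 = 146.3050 mm

Answer: 146.3050 mm


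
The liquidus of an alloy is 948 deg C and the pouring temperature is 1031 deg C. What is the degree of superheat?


Formula: Superheat = T_pour - T_melt
Superheat = 1031 - 948 = 83 deg C

Final answer: 83 deg C


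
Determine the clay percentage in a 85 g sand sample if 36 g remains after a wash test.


Formula: Clay% = (W_total - W_washed) / W_total * 100
Clay mass = 85 - 36 = 49 g
Clay% = 49 / 85 * 100 = 57.6471%


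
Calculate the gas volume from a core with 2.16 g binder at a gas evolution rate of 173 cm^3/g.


Formula: V_gas = W_binder * gas_evolution_rate
V = 2.16 g * 173 cm^3/g = 373.6800 cm^3

Answer: 373.6800 cm^3


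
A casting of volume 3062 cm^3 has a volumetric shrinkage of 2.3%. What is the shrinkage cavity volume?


Formula: V_shrink = V_casting * shrinkage_pct / 100
V_shrink = 3062 cm^3 * 2.3 / 100 = 70.4260 cm^3

Answer: 70.4260 cm^3


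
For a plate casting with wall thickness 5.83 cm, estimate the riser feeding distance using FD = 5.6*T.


Formula: FD = 5.6 * T  (riser feeding-distance rule)
FD = 5.6 * 5.83 cm = 32.6480 cm

32.6480 cm


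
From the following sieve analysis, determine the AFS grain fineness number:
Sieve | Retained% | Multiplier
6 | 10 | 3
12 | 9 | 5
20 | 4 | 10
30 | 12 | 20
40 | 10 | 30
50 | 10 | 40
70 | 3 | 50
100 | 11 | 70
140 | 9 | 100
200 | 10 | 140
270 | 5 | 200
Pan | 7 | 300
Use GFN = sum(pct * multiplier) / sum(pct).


Formula: GFN = sum(pct * multiplier) / sum(pct)
sum(pct * multiplier) = 7375
sum(pct) = 100
GFN = 7375 / 100 = 73.75

Final answer: 73.75


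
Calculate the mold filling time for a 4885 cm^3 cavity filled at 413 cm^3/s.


Formula: t_fill = V_mold / Q_flow
t = 4885 cm^3 / 413 cm^3/s = 11.8281 s

11.8281 s


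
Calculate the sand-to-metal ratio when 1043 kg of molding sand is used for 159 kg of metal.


Formula: Sand-to-Metal Ratio = W_sand / W_metal
Ratio = 1043 kg / 159 kg = 6.5597

Final answer: 6.5597


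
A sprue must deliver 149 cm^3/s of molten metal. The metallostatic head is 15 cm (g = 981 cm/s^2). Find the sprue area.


Formula: v = sqrt(2*g*h), A = Q/v
Velocity: v = sqrt(2 * 981 * 15) = sqrt(29430) = 171.5517 cm/s
Sprue area: A = Q / v = 149 / 171.5517 = 0.8685 cm^2

Answer: 0.8685 cm^2


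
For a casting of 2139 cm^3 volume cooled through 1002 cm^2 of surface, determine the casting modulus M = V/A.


Formula: Casting Modulus M = V / A
M = 2139 cm^3 / 1002 cm^2 = 2.1347 cm

Answer: 2.1347 cm


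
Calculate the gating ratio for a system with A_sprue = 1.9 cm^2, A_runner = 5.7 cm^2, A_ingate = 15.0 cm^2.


Sprue:Runner:Ingate = 1 : 5.7/1.9 : 15.0/1.9 = 1:3.00:7.89

1:3.00:7.89


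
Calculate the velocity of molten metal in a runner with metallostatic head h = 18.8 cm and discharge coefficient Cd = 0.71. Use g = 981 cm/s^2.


Formula: v = Cd * sqrt(2 * g * h)  (Torricelli with discharge coefficient)
2*g*h = 2 * 981 * 18.8 = 36885.6 cm^2/s^2
sqrt(36885.6) = 192.05624 cm/s
v = 0.71 * 192.05624 = 136.3599 cm/s

136.3599 cm/s


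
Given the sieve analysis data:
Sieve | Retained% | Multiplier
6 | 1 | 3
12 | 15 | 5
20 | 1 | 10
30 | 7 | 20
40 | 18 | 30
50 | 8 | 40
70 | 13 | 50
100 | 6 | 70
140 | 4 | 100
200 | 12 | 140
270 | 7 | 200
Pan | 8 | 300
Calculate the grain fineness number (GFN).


Formula: GFN = sum(pct * multiplier) / sum(pct)
sum(pct * multiplier) = 8038
sum(pct) = 100
GFN = 8038 / 100 = 80.38


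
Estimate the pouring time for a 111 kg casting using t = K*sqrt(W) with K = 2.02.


Formula: t = K * sqrt(W)
sqrt(W) = sqrt(111) = 10.53565
t = 2.02 * 10.53565 = 21.2820 s

Answer: 21.2820 s


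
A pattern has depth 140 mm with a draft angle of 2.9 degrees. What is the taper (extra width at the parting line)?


Formula: taper = depth * tan(draft_angle)
tan(2.9 deg) = 0.0506578
taper = 140 mm * 0.0506578 = 7.0921 mm

Final answer: 7.0921 mm


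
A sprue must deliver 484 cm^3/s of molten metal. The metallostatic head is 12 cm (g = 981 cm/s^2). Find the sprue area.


Formula: v = sqrt(2*g*h), A = Q/v
Velocity: v = sqrt(2 * 981 * 12) = sqrt(23544) = 153.4405 cm/s
Sprue area: A = Q / v = 484 / 153.4405 = 3.1543 cm^2

Answer: 3.1543 cm^2


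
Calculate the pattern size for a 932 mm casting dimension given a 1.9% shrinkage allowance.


Formula: L_pattern = L_casting * (1 + shrinkage_rate/100)
Shrinkage factor = 1 + 1.9/100 = 1.019
L_pattern = 932 mm * 1.019 = 949.7080 mm

949.7080 mm


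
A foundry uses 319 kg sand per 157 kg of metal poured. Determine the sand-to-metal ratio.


Formula: Sand-to-Metal Ratio = W_sand / W_metal
Ratio = 319 kg / 157 kg = 2.0318

2.0318


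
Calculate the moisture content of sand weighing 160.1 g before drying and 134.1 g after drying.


Formula: MC = (W_wet - W_dry) / W_wet * 100
Water mass = 160.1 - 134.1 = 26.0 g
MC = 26.0 / 160.1 * 100 = 16.2399%

Final answer: 16.2399%


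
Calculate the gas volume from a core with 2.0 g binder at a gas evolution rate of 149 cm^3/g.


Formula: V_gas = W_binder * gas_evolution_rate
V = 2.0 g * 149 cm^3/g = 298.0000 cm^3


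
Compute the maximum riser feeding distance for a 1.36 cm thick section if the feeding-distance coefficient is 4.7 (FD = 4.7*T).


Formula: FD = 4.7 * T  (riser feeding-distance rule)
FD = 4.7 * 1.36 cm = 6.3920 cm


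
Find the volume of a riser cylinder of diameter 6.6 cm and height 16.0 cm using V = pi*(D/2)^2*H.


Formula: V = pi * (D/2)^2 * H  (cylinder volume)
Radius = D/2 = 6.6/2 = 3.3 cm
V = pi * 3.3^2 * 16.0 = 547.3911 cm^3

547.3911 cm^3


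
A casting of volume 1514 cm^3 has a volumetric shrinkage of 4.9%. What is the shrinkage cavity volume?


Formula: V_shrink = V_casting * shrinkage_pct / 100
V_shrink = 1514 cm^3 * 4.9 / 100 = 74.1860 cm^3

Answer: 74.1860 cm^3


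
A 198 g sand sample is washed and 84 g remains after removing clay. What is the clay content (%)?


Formula: Clay% = (W_total - W_washed) / W_total * 100
Clay mass = 198 - 84 = 114 g
Clay% = 114 / 198 * 100 = 57.5758%


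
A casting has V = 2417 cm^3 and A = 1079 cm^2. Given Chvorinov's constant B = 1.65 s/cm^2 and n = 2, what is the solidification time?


Formula: t_s = B * (V/A)^n  (Chvorinov's rule, n=2)
Modulus M = V/A = 2417/1079 = 2.240037 cm
M^2 = 2.240037^2 = 5.017766 cm^2
t_s = 1.65 * 5.017766 = 8.2793 s

Answer: 8.2793 s


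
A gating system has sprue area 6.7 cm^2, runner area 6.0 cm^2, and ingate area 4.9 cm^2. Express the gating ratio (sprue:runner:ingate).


Sprue:Runner:Ingate = 1 : 6.0/6.7 : 4.9/6.7 = 1:0.90:0.73

Answer: 1:0.90:0.73


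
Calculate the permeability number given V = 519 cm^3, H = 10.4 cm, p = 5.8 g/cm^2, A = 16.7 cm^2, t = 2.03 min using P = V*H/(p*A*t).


Formula: Permeability Number P = (V * H) / (p * A * t)
Numerator: V * H = 519 * 10.4 = 5397.6
Denominator: p * A * t = 5.8 * 16.7 * 2.03 = 196.6258
P = 5397.6 / 196.6258 = 27.4511

Final answer: 27.4511


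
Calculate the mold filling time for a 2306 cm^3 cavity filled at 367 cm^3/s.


Formula: t_fill = V_mold / Q_flow
t = 2306 cm^3 / 367 cm^3/s = 6.2834 s

Final answer: 6.2834 s


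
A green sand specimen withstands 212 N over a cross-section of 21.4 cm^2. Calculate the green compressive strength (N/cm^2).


Formula: Compressive Strength = Force / Area
Strength = 212 N / 21.4 cm^2 = 9.9065 N/cm^2

Answer: 9.9065 N/cm^2


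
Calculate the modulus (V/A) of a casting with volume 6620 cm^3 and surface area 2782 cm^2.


Formula: Casting Modulus M = V / A
M = 6620 cm^3 / 2782 cm^2 = 2.3796 cm

Answer: 2.3796 cm


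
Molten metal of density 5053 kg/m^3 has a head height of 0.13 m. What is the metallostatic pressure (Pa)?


Formula: P = rho * g * h
rho * g = 5053 * 9.81 = 49569.93 N/m^3
P = 49569.93 * 0.13 = 6444.0909 Pa

6444.0909 Pa


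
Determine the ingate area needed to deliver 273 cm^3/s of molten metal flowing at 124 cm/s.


Formula: A_ingate = Q / v  (continuity equation)
A = 273 cm^3/s / 124 cm/s = 2.2016 cm^2

Final answer: 2.2016 cm^2


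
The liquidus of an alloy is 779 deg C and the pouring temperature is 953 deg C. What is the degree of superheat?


Formula: Superheat = T_pour - T_melt
Superheat = 953 - 779 = 174 deg C


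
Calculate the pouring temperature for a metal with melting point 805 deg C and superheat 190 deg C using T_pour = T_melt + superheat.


Formula: T_pour = T_melt + Superheat
T_pour = 805 + 190 = 995 deg C

Answer: 995 deg C


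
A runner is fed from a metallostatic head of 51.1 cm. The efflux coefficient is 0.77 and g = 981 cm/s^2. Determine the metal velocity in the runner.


Formula: v = Cd * sqrt(2 * g * h)  (Torricelli with discharge coefficient)
2*g*h = 2 * 981 * 51.1 = 100258.2 cm^2/s^2
sqrt(100258.2) = 316.63575 cm/s
v = 0.77 * 316.63575 = 243.8095 cm/s

Answer: 243.8095 cm/s


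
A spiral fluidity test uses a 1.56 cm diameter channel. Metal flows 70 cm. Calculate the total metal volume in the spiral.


Formula: V = pi * (d/2)^2 * L  (cylinder volume)
Radius = 1.56/2 = 0.78 cm
V = pi * 0.78^2 * 70 = 133.7941 cm^3


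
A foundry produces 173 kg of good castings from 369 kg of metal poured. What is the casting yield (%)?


Formula: Casting Yield = (W_good / W_total) * 100
Yield = (173 kg / 369 kg) * 100 = 46.8835%


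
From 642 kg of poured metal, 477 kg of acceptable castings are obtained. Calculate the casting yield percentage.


Formula: Casting Yield = (W_good / W_total) * 100
Yield = (477 kg / 642 kg) * 100 = 74.2991%

Final answer: 74.2991%


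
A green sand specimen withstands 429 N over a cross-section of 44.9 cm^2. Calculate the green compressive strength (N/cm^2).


Formula: Compressive Strength = Force / Area
Strength = 429 N / 44.9 cm^2 = 9.5546 N/cm^2

Answer: 9.5546 N/cm^2


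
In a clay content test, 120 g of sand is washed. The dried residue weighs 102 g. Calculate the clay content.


Formula: Clay% = (W_total - W_washed) / W_total * 100
Clay mass = 120 - 102 = 18 g
Clay% = 18 / 120 * 100 = 15.0000%

Final answer: 15.0000%


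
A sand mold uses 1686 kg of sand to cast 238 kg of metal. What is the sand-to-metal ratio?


Formula: Sand-to-Metal Ratio = W_sand / W_metal
Ratio = 1686 kg / 238 kg = 7.0840

Answer: 7.0840


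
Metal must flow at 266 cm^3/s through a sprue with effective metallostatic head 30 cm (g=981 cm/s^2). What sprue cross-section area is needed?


Formula: v = sqrt(2*g*h), A = Q/v
Velocity: v = sqrt(2 * 981 * 30) = sqrt(58860) = 242.6108 cm/s
Sprue area: A = Q / v = 266 / 242.6108 = 1.0964 cm^2

1.0964 cm^2


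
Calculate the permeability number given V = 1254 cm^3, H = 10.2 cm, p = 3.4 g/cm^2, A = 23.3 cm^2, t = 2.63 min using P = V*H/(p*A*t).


Formula: Permeability Number P = (V * H) / (p * A * t)
Numerator: V * H = 1254 * 10.2 = 12790.8
Denominator: p * A * t = 3.4 * 23.3 * 2.63 = 208.3486
P = 12790.8 / 208.3486 = 61.3913

Final answer: 61.3913


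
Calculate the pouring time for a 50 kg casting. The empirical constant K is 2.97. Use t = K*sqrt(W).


Formula: t = K * sqrt(W)
sqrt(W) = sqrt(50) = 7.07107
t = 2.97 * 7.07107 = 21.0011 s


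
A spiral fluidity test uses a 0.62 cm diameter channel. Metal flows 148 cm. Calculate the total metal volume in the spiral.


Formula: V = pi * (d/2)^2 * L  (cylinder volume)
Radius = 0.62/2 = 0.31 cm
V = pi * 0.31^2 * 148 = 44.6822 cm^3

Answer: 44.6822 cm^3


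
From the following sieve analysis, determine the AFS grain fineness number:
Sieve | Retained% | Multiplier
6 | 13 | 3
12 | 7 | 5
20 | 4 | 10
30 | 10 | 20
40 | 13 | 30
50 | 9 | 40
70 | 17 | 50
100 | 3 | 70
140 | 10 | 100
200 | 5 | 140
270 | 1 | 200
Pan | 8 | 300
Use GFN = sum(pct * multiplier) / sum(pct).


Formula: GFN = sum(pct * multiplier) / sum(pct)
sum(pct * multiplier) = 6424
sum(pct) = 100
GFN = 6424 / 100 = 64.24

64.24


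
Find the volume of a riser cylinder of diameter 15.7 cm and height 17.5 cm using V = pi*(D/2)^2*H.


Formula: V = pi * (D/2)^2 * H  (cylinder volume)
Radius = D/2 = 15.7/2 = 7.85 cm
V = pi * 7.85^2 * 17.5 = 3387.8739 cm^3

Final answer: 3387.8739 cm^3


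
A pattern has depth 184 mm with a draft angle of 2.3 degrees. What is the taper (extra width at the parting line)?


Formula: taper = depth * tan(draft_angle)
tan(2.3 deg) = 0.0401641
taper = 184 mm * 0.0401641 = 7.3902 mm

Answer: 7.3902 mm


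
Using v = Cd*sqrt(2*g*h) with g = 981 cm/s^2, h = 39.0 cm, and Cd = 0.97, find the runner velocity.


Formula: v = Cd * sqrt(2 * g * h)  (Torricelli with discharge coefficient)
2*g*h = 2 * 981 * 39.0 = 76518.0 cm^2/s^2
sqrt(76518.0) = 276.61887 cm/s
v = 0.97 * 276.61887 = 268.3203 cm/s

Answer: 268.3203 cm/s


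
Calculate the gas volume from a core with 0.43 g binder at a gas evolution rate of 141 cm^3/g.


Formula: V_gas = W_binder * gas_evolution_rate
V = 0.43 g * 141 cm^3/g = 60.6300 cm^3

60.6300 cm^3


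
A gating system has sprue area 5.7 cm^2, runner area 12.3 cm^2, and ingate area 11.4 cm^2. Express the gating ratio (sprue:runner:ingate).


Sprue:Runner:Ingate = 1 : 12.3/5.7 : 11.4/5.7 = 1:2.16:2.00

1:2.16:2.00


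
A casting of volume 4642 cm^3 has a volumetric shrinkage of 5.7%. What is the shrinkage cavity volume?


Formula: V_shrink = V_casting * shrinkage_pct / 100
V_shrink = 4642 cm^3 * 5.7 / 100 = 264.5940 cm^3

Final answer: 264.5940 cm^3


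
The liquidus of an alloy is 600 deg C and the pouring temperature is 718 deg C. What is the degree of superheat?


Formula: Superheat = T_pour - T_melt
Superheat = 718 - 600 = 118 deg C

Answer: 118 deg C


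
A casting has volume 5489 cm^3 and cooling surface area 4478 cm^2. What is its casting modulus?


Formula: Casting Modulus M = V / A
M = 5489 cm^3 / 4478 cm^2 = 1.2258 cm


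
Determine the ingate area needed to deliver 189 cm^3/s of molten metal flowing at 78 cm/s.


Formula: A_ingate = Q / v  (continuity equation)
A = 189 cm^3/s / 78 cm/s = 2.4231 cm^2

Answer: 2.4231 cm^2


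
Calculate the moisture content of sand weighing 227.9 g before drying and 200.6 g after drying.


Formula: MC = (W_wet - W_dry) / W_wet * 100
Water mass = 227.9 - 200.6 = 27.3 g
MC = 27.3 / 227.9 * 100 = 11.9789%


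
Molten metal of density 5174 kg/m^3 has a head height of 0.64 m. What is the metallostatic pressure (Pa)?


Formula: P = rho * g * h
rho * g = 5174 * 9.81 = 50756.94 N/m^3
P = 50756.94 * 0.64 = 32484.4416 Pa

32484.4416 Pa


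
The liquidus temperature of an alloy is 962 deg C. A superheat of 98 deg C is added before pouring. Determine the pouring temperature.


Formula: T_pour = T_melt + Superheat
T_pour = 962 + 98 = 1060 deg C

Answer: 1060 deg C


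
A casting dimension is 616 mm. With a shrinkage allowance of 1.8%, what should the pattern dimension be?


Formula: L_pattern = L_casting * (1 + shrinkage_rate/100)
Shrinkage factor = 1 + 1.8/100 = 1.018
L_pattern = 616 mm * 1.018 = 627.0880 mm

627.0880 mm


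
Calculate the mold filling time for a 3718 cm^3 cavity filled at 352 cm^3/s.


Formula: t_fill = V_mold / Q_flow
t = 3718 cm^3 / 352 cm^3/s = 10.5625 s

Answer: 10.5625 s


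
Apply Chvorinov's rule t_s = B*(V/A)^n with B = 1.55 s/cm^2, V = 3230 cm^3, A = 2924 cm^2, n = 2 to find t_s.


Formula: t_s = B * (V/A)^n  (Chvorinov's rule, n=2)
Modulus M = V/A = 3230/2924 = 1.104651 cm
M^2 = 1.104651^2 = 1.220254 cm^2
t_s = 1.55 * 1.220254 = 1.8914 s

Answer: 1.8914 s


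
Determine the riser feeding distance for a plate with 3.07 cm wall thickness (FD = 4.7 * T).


Formula: FD = 4.7 * T  (riser feeding-distance rule)
FD = 4.7 * 3.07 cm = 14.4290 cm

Final answer: 14.4290 cm


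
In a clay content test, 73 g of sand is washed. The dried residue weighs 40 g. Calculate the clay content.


Formula: Clay% = (W_total - W_washed) / W_total * 100
Clay mass = 73 - 40 = 33 g
Clay% = 33 / 73 * 100 = 45.2055%


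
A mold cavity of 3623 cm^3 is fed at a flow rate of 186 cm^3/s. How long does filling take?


Formula: t_fill = V_mold / Q_flow
t = 3623 cm^3 / 186 cm^3/s = 19.4785 s


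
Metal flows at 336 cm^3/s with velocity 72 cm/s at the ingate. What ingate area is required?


Formula: A_ingate = Q / v  (continuity equation)
A = 336 cm^3/s / 72 cm/s = 4.6667 cm^2

Final answer: 4.6667 cm^2


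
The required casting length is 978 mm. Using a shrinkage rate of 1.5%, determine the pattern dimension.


Formula: L_pattern = L_casting * (1 + shrinkage_rate/100)
Shrinkage factor = 1 + 1.5/100 = 1.015
L_pattern = 978 mm * 1.015 = 992.6700 mm

Final answer: 992.6700 mm


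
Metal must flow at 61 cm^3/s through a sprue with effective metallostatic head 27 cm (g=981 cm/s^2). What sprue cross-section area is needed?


Formula: v = sqrt(2*g*h), A = Q/v
Velocity: v = sqrt(2 * 981 * 27) = sqrt(52974) = 230.1608 cm/s
Sprue area: A = Q / v = 61 / 230.1608 = 0.2650 cm^2

0.2650 cm^2


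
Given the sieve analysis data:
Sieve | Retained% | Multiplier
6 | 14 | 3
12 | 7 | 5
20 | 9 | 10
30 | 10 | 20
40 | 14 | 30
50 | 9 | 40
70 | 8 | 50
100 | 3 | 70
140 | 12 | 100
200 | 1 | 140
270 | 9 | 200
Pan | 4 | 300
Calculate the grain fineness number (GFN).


Formula: GFN = sum(pct * multiplier) / sum(pct)
sum(pct * multiplier) = 6097
sum(pct) = 100
GFN = 6097 / 100 = 60.97

Final answer: 60.97


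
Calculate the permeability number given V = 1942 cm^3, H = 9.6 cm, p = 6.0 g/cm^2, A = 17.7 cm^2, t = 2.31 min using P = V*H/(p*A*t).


Formula: Permeability Number P = (V * H) / (p * A * t)
Numerator: V * H = 1942 * 9.6 = 18643.2
Denominator: p * A * t = 6.0 * 17.7 * 2.31 = 245.322
P = 18643.2 / 245.322 = 75.9948

75.9948


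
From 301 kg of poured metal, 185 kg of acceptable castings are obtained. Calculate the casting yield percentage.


Formula: Casting Yield = (W_good / W_total) * 100
Yield = (185 kg / 301 kg) * 100 = 61.4618%

Answer: 61.4618%


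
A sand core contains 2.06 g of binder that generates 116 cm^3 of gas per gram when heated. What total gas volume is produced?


Formula: V_gas = W_binder * gas_evolution_rate
V = 2.06 g * 116 cm^3/g = 238.9600 cm^3

Final answer: 238.9600 cm^3


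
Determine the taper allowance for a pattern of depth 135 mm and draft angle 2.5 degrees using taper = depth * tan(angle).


Formula: taper = depth * tan(draft_angle)
tan(2.5 deg) = 0.0436609
taper = 135 mm * 0.0436609 = 5.8942 mm

5.8942 mm


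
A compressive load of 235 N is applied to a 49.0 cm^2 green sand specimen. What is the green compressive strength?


Formula: Compressive Strength = Force / Area
Strength = 235 N / 49.0 cm^2 = 4.7959 N/cm^2


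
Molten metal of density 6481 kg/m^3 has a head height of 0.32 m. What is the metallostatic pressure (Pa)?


Formula: P = rho * g * h
rho * g = 6481 * 9.81 = 63578.61 N/m^3
P = 63578.61 * 0.32 = 20345.1552 Pa

20345.1552 Pa


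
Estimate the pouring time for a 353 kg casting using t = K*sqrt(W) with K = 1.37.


Formula: t = K * sqrt(W)
sqrt(W) = sqrt(353) = 18.78829
t = 1.37 * 18.78829 = 25.7400 s

25.7400 s


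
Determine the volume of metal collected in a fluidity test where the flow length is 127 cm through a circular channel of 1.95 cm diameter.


Formula: V = pi * (d/2)^2 * L  (cylinder volume)
Radius = 1.95/2 = 0.975 cm
V = pi * 0.975^2 * 127 = 379.2825 cm^3

Final answer: 379.2825 cm^3


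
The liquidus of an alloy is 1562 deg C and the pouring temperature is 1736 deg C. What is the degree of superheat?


Formula: Superheat = T_pour - T_melt
Superheat = 1736 - 1562 = 174 deg C

Answer: 174 deg C


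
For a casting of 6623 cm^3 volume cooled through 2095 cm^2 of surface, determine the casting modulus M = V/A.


Formula: Casting Modulus M = V / A
M = 6623 cm^3 / 2095 cm^2 = 3.1613 cm

Final answer: 3.1613 cm


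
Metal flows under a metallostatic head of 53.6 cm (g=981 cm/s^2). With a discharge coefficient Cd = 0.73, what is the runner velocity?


Formula: v = Cd * sqrt(2 * g * h)  (Torricelli with discharge coefficient)
2*g*h = 2 * 981 * 53.6 = 105163.2 cm^2/s^2
sqrt(105163.2) = 324.28876 cm/s
v = 0.73 * 324.28876 = 236.7308 cm/s


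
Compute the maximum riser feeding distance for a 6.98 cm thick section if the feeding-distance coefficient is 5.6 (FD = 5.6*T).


Formula: FD = 5.6 * T  (riser feeding-distance rule)
FD = 5.6 * 6.98 cm = 39.0880 cm

39.0880 cm


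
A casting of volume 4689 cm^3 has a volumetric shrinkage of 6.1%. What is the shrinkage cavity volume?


Formula: V_shrink = V_casting * shrinkage_pct / 100
V_shrink = 4689 cm^3 * 6.1 / 100 = 286.0290 cm^3

Final answer: 286.0290 cm^3


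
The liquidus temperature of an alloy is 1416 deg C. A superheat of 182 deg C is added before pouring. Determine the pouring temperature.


Formula: T_pour = T_melt + Superheat
T_pour = 1416 + 182 = 1598 deg C
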